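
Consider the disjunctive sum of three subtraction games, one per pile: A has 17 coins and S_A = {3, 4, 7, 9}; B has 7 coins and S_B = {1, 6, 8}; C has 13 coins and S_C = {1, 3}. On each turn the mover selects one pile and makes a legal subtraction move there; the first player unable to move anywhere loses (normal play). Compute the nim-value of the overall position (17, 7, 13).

0

Pile A, S = {3, 4, 7, 9}:
G(0) = 0
G(1) = mex{} = 0
G(2) = mex{} = 0
G(3) = mex{0} = 1
G(4) = mex{0,0} = 1
G(5) = mex{0,0} = 1
G(6) = mex{1,0} = 2
G(7) = mex{1,1,0} = 2
G(8) = mex{1,1,0} = 2
G(9) = mex{2,1,0,0} = 3
G(10) = mex{2,2,1,0} = 3
G(11) = mex{2,2,1,0} = 3
G(12) = mex{3,2,1,1} = 0
G(13) = mex{3,3,2,1} = 0
G(14) = mex{3,3,2,1} = 0
G(15) = mex{0,3,2,2} = 1
G(16) = mex{0,0,3,2} = 1
G(17) = mex{0,0,3,2} = 1
G_A(17) = 1.
Pile B, S = {1, 6, 8}:
n : 0 1 2 3 4 5 6 7
G : 0 1 0 1 0 1 2 0
G_B(7) = 0.
Pile C, S = {1, 3}:
n :  0  1  2  3  4  5  6  7  8  9 10 11 12 13
G :  0  1  0  1  0  1  0  1  0  1  0  1  0  1
G_C(13) = 1.
Combined Grundy value = 1 ⊕ 0 ⊕ 1 = 0.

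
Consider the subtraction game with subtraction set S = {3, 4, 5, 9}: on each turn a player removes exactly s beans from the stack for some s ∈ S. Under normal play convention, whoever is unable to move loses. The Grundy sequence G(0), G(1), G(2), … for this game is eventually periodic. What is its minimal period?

G(0) = 0
G(1) = mex{} = 0
G(2) = mex{} = 0
G(3) = mex{0} = 1
G(4) = mex{0,0} = 1
G(5) = mex{0,0,0} = 1
G(6) = mex{1,0,0} = 2
G(7) = mex{1,1,0} = 2
G(8) = mex{1,1,1} = 0
G(9) = mex{2,1,1,0} = 3
G(10) = mex{2,2,1,0} = 3
G(11) = mex{0,2,2,0} = 1
G(12) = mex{3,0,2,1} = 4
G(13) = mex{3,3,0,1} = 2
G(14) = mex{1,3,3,1} = 0
G(15) = mex{4,1,3,2} = 0
G(16) = mex{2,4,1,2} = 0
G(17) = mex{0,2,4,0} = 1
G(18) = mex{0,0,2,3} = 1
G(19) = mex{0,0,0,3} = 1
G(20) = mex{1,0,0,1} = 2
G(21) = mex{1,1,0,4} = 2
G(22) = mex{1,1,1,2} = 0
G(23) = mex{2,1,1,0} = 3
G(24) = mex{2,2,1,0} = 3
G(25) = mex{0,2,2,0} = 1
G(26) = mex{3,0,2,1} = 4
G(27) = mex{3,3,0,1} = 2
G(28) = mex{1,3,3,1} = 0
G(29) = mex{4,1,3,2} = 0
G(n+14) = G(n) holds for n = 0,…,8 (a full window of length max(S) = 9), so the sequence is purely periodic with period 14.

14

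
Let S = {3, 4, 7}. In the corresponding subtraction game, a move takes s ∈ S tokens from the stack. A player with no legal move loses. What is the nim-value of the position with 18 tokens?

2

G(0) = 0
G(1) = mex{} = 0
G(2) = mex{} = 0
G(3) = mex{0} = 1
G(4) = mex{0,0} = 1
G(5) = mex{0,0} = 1
G(6) = mex{1,0} = 2
G(7) = mex{1,1,0} = 2
G(8) = mex{1,1,0} = 2
G(9) = mex{2,1,0} = 3
G(10) = mex{2,2,1} = 0
G(11) = mex{2,2,1} = 0
G(12) = mex{3,2,1} = 0
G(13) = mex{0,3,2} = 1
G(14) = mex{0,0,2} = 1
G(15) = mex{0,0,2} = 1
G(16) = mex{1,0,3} = 2
G(17) = mex{1,1,0} = 2
G(18) = mex{1,1,0} = 2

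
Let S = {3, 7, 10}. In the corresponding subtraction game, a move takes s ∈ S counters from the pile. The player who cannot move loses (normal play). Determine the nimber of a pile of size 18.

G(0) = 0
G(1) = mex{} = 0
G(2) = mex{} = 0
G(3) = mex{0} = 1
G(4) = mex{0} = 1
G(5) = mex{0} = 1
G(6) = mex{1} = 0
G(7) = mex{1,0} = 2
G(8) = mex{1,0} = 2
G(9) = mex{0,0} = 1
G(10) = mex{2,1,0} = 3
G(11) = mex{2,1,0} = 3
G(12) = mex{1,1,0} = 2
G(13) = mex{3,0,1} = 2
G(14) = mex{3,2,1} = 0
G(15) = mex{2,2,1} = 0
G(16) = mex{2,1,0} = 3
G(17) = mex{0,3,2} = 1
G(18) = mex{0,3,2} = 1

1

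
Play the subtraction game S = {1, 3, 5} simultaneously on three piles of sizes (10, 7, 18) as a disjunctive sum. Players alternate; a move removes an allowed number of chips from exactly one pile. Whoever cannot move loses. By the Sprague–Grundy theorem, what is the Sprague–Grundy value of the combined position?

1

All piles use S = {1, 3, 5}:
n :  0  1  2  3  4  5  6  7  8  9 10 11 12 13 14 15 16 17 18
G :  0  1  0  1  0  1  0  1  0  1  0  1  0  1  0  1  0  1  0
Pile A: G(10) = 0.
Pile B: G(7) = 1.
Pile C: G(18) = 0.
Combined Grundy value = 0 ⊕ 1 ⊕ 0 = 1.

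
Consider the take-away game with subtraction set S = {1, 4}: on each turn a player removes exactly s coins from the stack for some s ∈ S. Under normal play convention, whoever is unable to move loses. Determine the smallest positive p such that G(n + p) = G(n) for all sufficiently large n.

5

G(0) = 0
G(1) = mex{0} = 1
G(2) = mex{1} = 0
G(3) = mex{0} = 1
G(4) = mex{1,0} = 2
G(5) = mex{2,1} = 0
G(6) = mex{0,0} = 1
G(7) = mex{1,1} = 0
G(8) = mex{0,2} = 1
G(9) = mex{1,0} = 2
G(10) = mex{2,1} = 0
G(11) = mex{0,0} = 1
G(12) = mex{1,1} = 0
G(13) = mex{0,2} = 1
G(14) = mex{1,0} = 2
G(n+5) = G(n) holds for n = 0,…,3 (a full window of length max(S) = 4), so the sequence is purely periodic with period 5.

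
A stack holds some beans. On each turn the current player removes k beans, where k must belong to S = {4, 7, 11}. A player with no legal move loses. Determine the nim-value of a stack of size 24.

2

G(0) = 0
G(1) = mex{} = 0
G(2) = mex{} = 0
G(3) = mex{} = 0
G(4) = mex{0} = 1
G(5) = mex{0} = 1
G(6) = mex{0} = 1
G(7) = mex{0,0} = 1
G(8) = mex{1,0} = 2
G(9) = mex{1,0} = 2
G(10) = mex{1,0} = 2
G(11) = mex{1,1,0} = 2
G(12) = mex{2,1,0} = 3
G(13) = mex{2,1,0} = 3
G(14) = mex{2,1,0} = 3
G(15) = mex{2,2,1} = 0
G(16) = mex{3,2,1} = 0
G(17) = mex{3,2,1} = 0
G(18) = mex{3,2,1} = 0
G(19) = mex{0,3,2} = 1
G(20) = mex{0,3,2} = 1
G(21) = mex{0,3,2} = 1
G(22) = mex{0,0,2} = 1
G(23) = mex{1,0,3} = 2
G(24) = mex{1,0,3} = 2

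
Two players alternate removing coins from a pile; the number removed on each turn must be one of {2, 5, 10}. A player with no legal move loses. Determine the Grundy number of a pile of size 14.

n :  0  1  2  3  4  5  6  7  8  9 10 11 12 13 14
G :  0  0  1  1  0  2  1  0  0  1  1  2  2  3  3

3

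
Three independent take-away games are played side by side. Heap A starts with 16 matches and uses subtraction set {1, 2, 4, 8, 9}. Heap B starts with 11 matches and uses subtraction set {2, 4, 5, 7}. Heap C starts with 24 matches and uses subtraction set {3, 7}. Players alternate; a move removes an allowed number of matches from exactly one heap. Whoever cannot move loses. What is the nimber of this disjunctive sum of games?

Heap A, S = {1, 2, 4, 8, 9}:
n :  0  1  2  3  4  5  6  7  8  9 10 11 12 13 14 15 16
G :  0  1  2  0  1  2  0  1  2  3  4  5  3  0  1  2  0
G_A(16) = 0.
Heap B, S = {2, 4, 5, 7}:
n :  0  1  2  3  4  5  6  7  8  9 10 11
G :  0  0  1  1  2  2  3  3  4  0  0  1
G_B(11) = 1.
Heap C, S = {3, 7}:
G(0) = 0
G(1) = mex{} = 0
G(2) = mex{} = 0
G(3) = mex{0} = 1
G(4) = mex{0} = 1
G(5) = mex{0} = 1
G(6) = mex{1} = 0
G(7) = mex{1,0} = 2
G(8) = mex{1,0} = 2
G(9) = mex{0,0} = 1
G(10) = mex{2,1} = 0
G(11) = mex{2,1} = 0
G(12) = mex{1,1} = 0
G(13) = mex{0,0} = 1
G(14) = mex{0,2} = 1
G(15) = mex{0,2} = 1
G(16) = mex{1,1} = 0
G(17) = mex{1,0} = 2
G(18) = mex{1,0} = 2
G(19) = mex{0,0} = 1
G(20) = mex{2,1} = 0
G(21) = mex{2,1} = 0
G(22) = mex{1,1} = 0
G(23) = mex{0,0} = 1
G(24) = mex{0,2} = 1
G_C(24) = 1.
Combined Grundy value = 0 ⊕ 1 ⊕ 1 = 0.

0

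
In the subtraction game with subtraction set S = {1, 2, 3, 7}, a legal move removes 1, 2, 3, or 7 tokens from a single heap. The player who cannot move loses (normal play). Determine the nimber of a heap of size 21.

1

G(0) = 0
G(1) = mex{0} = 1
G(2) = mex{1,0} = 2
G(3) = mex{2,1,0} = 3
G(4) = mex{3,2,1} = 0
G(5) = mex{0,3,2} = 1
G(6) = mex{1,0,3} = 2
G(7) = mex{2,1,0,0} = 3
G(8) = mex{3,2,1,1} = 0
G(9) = mex{0,3,2,2} = 1
G(10) = mex{1,0,3,3} = 2
G(11) = mex{2,1,0,0} = 3
G(12) = mex{3,2,1,1} = 0
G(13) = mex{0,3,2,2} = 1
G(14) = mex{1,0,3,3} = 2
G(15) = mex{2,1,0,0} = 3
G(16) = mex{3,2,1,1} = 0
G(17) = mex{0,3,2,2} = 1
G(18) = mex{1,0,3,3} = 2
G(19) = mex{2,1,0,0} = 3
G(20) = mex{3,2,1,1} = 0
G(21) = mex{0,3,2,2} = 1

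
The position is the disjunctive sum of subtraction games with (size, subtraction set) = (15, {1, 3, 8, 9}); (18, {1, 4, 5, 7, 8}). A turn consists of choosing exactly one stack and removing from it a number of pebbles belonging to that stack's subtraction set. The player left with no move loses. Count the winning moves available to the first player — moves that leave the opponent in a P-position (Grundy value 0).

0

Stack A, S = {1, 3, 8, 9}:
G(0) = 0
G(1) = mex{0} = 1
G(2) = mex{1} = 0
G(3) = mex{0,0} = 1
G(4) = mex{1,1} = 0
G(5) = mex{0,0} = 1
G(6) = mex{1,1} = 0
G(7) = mex{0,0} = 1
G(8) = mex{1,1,0} = 2
G(9) = mex{2,0,1,0} = 3
G(10) = mex{3,1,0,1} = 2
G(11) = mex{2,2,1,0} = 3
G(12) = mex{3,3,0,1} = 2
G(13) = mex{2,2,1,0} = 3
G(14) = mex{3,3,0,1} = 2
G(15) = mex{2,2,1,0} = 3
G_A(15) = 3.
Stack B, S = {1, 4, 5, 7, 8}:
n :  0  1  2  3  4  5  6  7  8  9 10 11 12 13 14 15 16 17 18
G :  0  1  0  1  2  3  2  3  4  5  4  0  1  0  1  2  3  2  3
G_B(18) = 3.
Combined Grundy value = 3 ⊕ 3 = 0.
A winning move leaves total XOR = 0, i.e. changes one component's Grundy value g to g ⊕ X where X is the current total.
Stack A: target g' = 3⊕0 = 3, but every legal move changes the Grundy value (mex property), so 0 moves.
Stack B: target g' = 3⊕0 = 3, but every legal move changes the Grundy value (mex property), so 0 moves.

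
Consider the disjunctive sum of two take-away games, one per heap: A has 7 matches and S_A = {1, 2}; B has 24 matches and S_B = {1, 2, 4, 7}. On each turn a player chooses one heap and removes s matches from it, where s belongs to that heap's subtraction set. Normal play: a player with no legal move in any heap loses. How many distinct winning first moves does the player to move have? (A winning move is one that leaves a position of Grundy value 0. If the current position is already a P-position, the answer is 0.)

2

Heap A, S = {1, 2}:
G(0) = 0
G(1) = mex{0} = 1
G(2) = mex{1,0} = 2
G(3) = mex{2,1} = 0
G(4) = mex{0,2} = 1
G(5) = mex{1,0} = 2
G(6) = mex{2,1} = 0
G(7) = mex{0,2} = 1
G_A(7) = 1.
Heap B, S = {1, 2, 4, 7}:
n :  0  1  2  3  4  5  6  7  8  9 10 11 12 13 14 15 16 17 18 19 20 21 22 23 24
G :  0  1  2  0  1  2  0  1  2  0  1  2  0  1  2  0  1  2  0  1  2  0  1  2  0
G_B(24) = 0.
Combined Grundy value = 1 ⊕ 0 = 1.
A winning move leaves total XOR = 0, i.e. changes one component's Grundy value g to g ⊕ X where X is the current total.
Heap A: need g' = 1⊕1 = 0. Options: 7−1→G=0, 7−2→G=2. Hits: 1.
Heap B: need g' = 0⊕1 = 1. Options: 24−1→G=2, 24−2→G=1, 24−4→G=2, 24−7→G=2. Hits: 1.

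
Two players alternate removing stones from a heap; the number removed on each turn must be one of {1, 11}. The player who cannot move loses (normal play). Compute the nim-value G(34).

n :  0  1  2  3  4  5  6  7  8  9 10 11 12 13 14 15 16 17 18 19 20 21 22 23 24 25 26 27 28 29 30 31 32 33 34
G :  0  1  0  1  0  1  0  1  0  1  0  1  0  1  0  1  0  1  0  1  0  1  0  1  0  1  0  1  0  1  0  1  0  1  0

0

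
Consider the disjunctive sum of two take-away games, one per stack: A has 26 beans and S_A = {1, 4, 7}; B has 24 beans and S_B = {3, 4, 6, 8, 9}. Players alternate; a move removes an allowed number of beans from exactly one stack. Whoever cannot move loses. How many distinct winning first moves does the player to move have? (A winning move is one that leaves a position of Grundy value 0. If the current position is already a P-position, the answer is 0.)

Stack A, S = {1, 4, 7}:
n :  0  1  2  3  4  5  6  7  8  9 10 11 12 13 14 15 16 17 18 19 20 21 22 23 24 25 26
G :  0  1  0  1  2  0  1  2  0  1  0  1  2  0  1  2  0  1  0  1  2  0  1  2  0  1  0
G_A(26) = 0.
Stack B, S = {3, 4, 6, 8, 9}:
n :  0  1  2  3  4  5  6  7  8  9 10 11 12 13 14 15 16 17 18 19 20 21 22 23 24
G :  0  0  0  1  1  1  2  2  2  3  3  3  0  0  0  1  1  1  2  2  2  3  3  3  0
G_B(24) = 0.
Combined Grundy value = 0 ⊕ 0 = 0.
A winning move leaves total XOR = 0, i.e. changes one component's Grundy value g to g ⊕ X where X is the current total.
Stack A: target g' = 0⊕0 = 0, but every legal move changes the Grundy value (mex property), so 0 moves.
Stack B: target g' = 0⊕0 = 0, but every legal move changes the Grundy value (mex property), so 0 moves.

0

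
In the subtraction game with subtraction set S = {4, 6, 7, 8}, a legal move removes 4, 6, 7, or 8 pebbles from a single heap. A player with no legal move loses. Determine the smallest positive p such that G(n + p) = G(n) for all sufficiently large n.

12

n :  0  1  2  3  4  5  6  7  8  9 10 11 12 13 14 15 16 17 18 19 20 21 22 23 24 25
G :  0  0  0  0  1  1  1  1  2  2  2  2  0  0  0  0  1  1  1  1  2  2  2  2  0  0
G(n+12) = G(n) holds for n = 0,…,7 (a full window of length max(S) = 8), so the sequence is purely periodic with period 12.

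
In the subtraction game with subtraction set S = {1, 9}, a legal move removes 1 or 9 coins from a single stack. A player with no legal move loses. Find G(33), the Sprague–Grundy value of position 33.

1

G(0) = 0
G(1) = mex{0} = 1
G(2) = mex{1} = 0
G(3) = mex{0} = 1
G(4) = mex{1} = 0
G(5) = mex{0} = 1
G(6) = mex{1} = 0
G(7) = mex{0} = 1
G(8) = mex{1} = 0
G(9) = mex{0,0} = 1
G(10) = mex{1,1} = 0
G(11) = mex{0,0} = 1
G(12) = mex{1,1} = 0
G(13) = mex{0,0} = 1
G(14) = mex{1,1} = 0
G(15) = mex{0,0} = 1
G(16) = mex{1,1} = 0
G(17) = mex{0,0} = 1
G(18) = mex{1,1} = 0
G(19) = mex{0,0} = 1
G(20) = mex{1,1} = 0
G(21) = mex{0,0} = 1
G(22) = mex{1,1} = 0
G(23) = mex{0,0} = 1
G(24) = mex{1,1} = 0
G(25) = mex{0,0} = 1
G(26) = mex{1,1} = 0
G(27) = mex{0,0} = 1
G(28) = mex{1,1} = 0
G(29) = mex{0,0} = 1
G(30) = mex{1,1} = 0
G(31) = mex{0,0} = 1
G(32) = mex{1,1} = 0
G(33) = mex{0,0} = 1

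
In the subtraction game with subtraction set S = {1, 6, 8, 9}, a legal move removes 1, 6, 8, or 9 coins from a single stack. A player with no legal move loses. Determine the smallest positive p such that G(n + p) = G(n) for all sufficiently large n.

17

n :  0  1  2  3  4  5  6  7  8  9 10 11 12 13 14 15 16 17 18 19 20 21 22 23 24 25 26 27 28 29 30 31 32 33 34 35
G :  0  1  0  1  0  1  2  0  1  2  3  2  3  2  0  1  2  0  1  0  1  0  1  2  0  1  2  3  2  3  2  0  1  2  0  1
G(n+17) = G(n) holds for n = 0,…,8 (a full window of length max(S) = 9), so the sequence is purely periodic with period 17.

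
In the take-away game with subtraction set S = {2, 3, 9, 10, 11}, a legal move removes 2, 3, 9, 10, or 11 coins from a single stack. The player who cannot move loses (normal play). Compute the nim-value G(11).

G(0) = 0
G(1) = mex{} = 0
G(2) = mex{0} = 1
G(3) = mex{0,0} = 1
G(4) = mex{1,0} = 2
G(5) = mex{1,1} = 0
G(6) = mex{2,1} = 0
G(7) = mex{0,2} = 1
G(8) = mex{0,0} = 1
G(9) = mex{1,0,0} = 2
G(10) = mex{1,1,0,0} = 2
G(11) = mex{2,1,1,0,0} = 3

3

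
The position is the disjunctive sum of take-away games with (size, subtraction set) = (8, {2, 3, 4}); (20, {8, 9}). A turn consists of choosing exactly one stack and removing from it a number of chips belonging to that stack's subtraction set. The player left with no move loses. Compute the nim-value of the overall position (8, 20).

1

Stack A, S = {2, 3, 4}:
G(0) = 0
G(1) = mex{} = 0
G(2) = mex{0} = 1
G(3) = mex{0,0} = 1
G(4) = mex{1,0,0} = 2
G(5) = mex{1,1,0} = 2
G(6) = mex{2,1,1} = 0
G(7) = mex{2,2,1} = 0
G(8) = mex{0,2,2} = 1
G_A(8) = 1.
Stack B, S = {8, 9}:
G(0) = 0
G(1) = mex{} = 0
G(2) = mex{} = 0
G(3) = mex{} = 0
G(4) = mex{} = 0
G(5) = mex{} = 0
G(6) = mex{} = 0
G(7) = mex{} = 0
G(8) = mex{0} = 1
G(9) = mex{0,0} = 1
G(10) = mex{0,0} = 1
G(11) = mex{0,0} = 1
G(12) = mex{0,0} = 1
G(13) = mex{0,0} = 1
G(14) = mex{0,0} = 1
G(15) = mex{0,0} = 1
G(16) = mex{1,0} = 2
G(17) = mex{1,1} = 0
G(18) = mex{1,1} = 0
G(19) = mex{1,1} = 0
G(20) = mex{1,1} = 0
G_B(20) = 0.
Combined Grundy value = 1 ⊕ 0 = 1.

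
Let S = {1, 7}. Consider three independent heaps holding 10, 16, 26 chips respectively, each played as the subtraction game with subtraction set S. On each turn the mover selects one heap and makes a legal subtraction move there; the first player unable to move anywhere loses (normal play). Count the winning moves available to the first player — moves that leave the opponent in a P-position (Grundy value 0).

0

All heaps use S = {1, 7}:
G(0) = 0
G(1) = mex{0} = 1
G(2) = mex{1} = 0
G(3) = mex{0} = 1
G(4) = mex{1} = 0
G(5) = mex{0} = 1
G(6) = mex{1} = 0
G(7) = mex{0,0} = 1
G(8) = mex{1,1} = 0
G(9) = mex{0,0} = 1
G(10) = mex{1,1} = 0
G(11) = mex{0,0} = 1
G(12) = mex{1,1} = 0
G(13) = mex{0,0} = 1
G(14) = mex{1,1} = 0
G(15) = mex{0,0} = 1
G(16) = mex{1,1} = 0
G(17) = mex{0,0} = 1
G(18) = mex{1,1} = 0
G(19) = mex{0,0} = 1
G(20) = mex{1,1} = 0
G(21) = mex{0,0} = 1
G(22) = mex{1,1} = 0
G(23) = mex{0,0} = 1
G(24) = mex{1,1} = 0
G(25) = mex{0,0} = 1
G(26) = mex{1,1} = 0
Heap A: G(10) = 0.
Heap B: G(16) = 0.
Heap C: G(26) = 0.
Combined Grundy value = 0 ⊕ 0 ⊕ 0 = 0.
A winning move leaves total XOR = 0, i.e. changes one component's Grundy value g to g ⊕ X where X is the current total.
Heap A: target g' = 0⊕0 = 0, but every legal move changes the Grundy value (mex property), so 0 moves.
Heap B: target g' = 0⊕0 = 0, but every legal move changes the Grundy value (mex property), so 0 moves.
Heap C: target g' = 0⊕0 = 0, but every legal move changes the Grundy value (mex property), so 0 moves.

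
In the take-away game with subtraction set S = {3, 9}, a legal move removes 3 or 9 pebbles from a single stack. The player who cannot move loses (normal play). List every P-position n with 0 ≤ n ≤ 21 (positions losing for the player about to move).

0, 1, 2, 6, 7, 8, 12, 13, 14, 18, 19, 20

G(0) = 0
G(1) = mex{} = 0
G(2) = mex{} = 0
G(3) = mex{0} = 1
G(4) = mex{0} = 1
G(5) = mex{0} = 1
G(6) = mex{1} = 0
G(7) = mex{1} = 0
G(8) = mex{1} = 0
G(9) = mex{0,0} = 1
G(10) = mex{0,0} = 1
G(11) = mex{0,0} = 1
G(12) = mex{1,1} = 0
G(13) = mex{1,1} = 0
G(14) = mex{1,1} = 0
G(15) = mex{0,0} = 1
G(16) = mex{0,0} = 1
G(17) = mex{0,0} = 1
G(18) = mex{1,1} = 0
G(19) = mex{1,1} = 0
G(20) = mex{1,1} = 0
G(21) = mex{0,0} = 1
P-positions are exactly the n with G(n) = 0.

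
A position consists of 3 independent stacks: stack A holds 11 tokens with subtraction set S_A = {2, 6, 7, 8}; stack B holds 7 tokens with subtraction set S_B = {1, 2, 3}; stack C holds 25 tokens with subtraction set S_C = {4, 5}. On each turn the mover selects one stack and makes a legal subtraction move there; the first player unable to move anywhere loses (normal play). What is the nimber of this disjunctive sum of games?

Stack A, S = {2, 6, 7, 8}:
n :  0  1  2  3  4  5  6  7  8  9 10 11
G :  0  0  1  1  0  0  1  1  2  2  3  3
G_A(11) = 3.
Stack B, S = {1, 2, 3}:
G(0) = 0
G(1) = mex{0} = 1
G(2) = mex{1,0} = 2
G(3) = mex{2,1,0} = 3
G(4) = mex{3,2,1} = 0
G(5) = mex{0,3,2} = 1
G(6) = mex{1,0,3} = 2
G(7) = mex{2,1,0} = 3
G_B(7) = 3.
Stack C, S = {4, 5}:
G(0) = 0
G(1) = mex{} = 0
G(2) = mex{} = 0
G(3) = mex{} = 0
G(4) = mex{0} = 1
G(5) = mex{0,0} = 1
G(6) = mex{0,0} = 1
G(7) = mex{0,0} = 1
G(8) = mex{1,0} = 2
G(9) = mex{1,1} = 0
G(10) = mex{1,1} = 0
G(11) = mex{1,1} = 0
G(12) = mex{2,1} = 0
G(13) = mex{0,2} = 1
G(14) = mex{0,0} = 1
G(15) = mex{0,0} = 1
G(16) = mex{0,0} = 1
G(17) = mex{1,0} = 2
G(18) = mex{1,1} = 0
G(19) = mex{1,1} = 0
G(20) = mex{1,1} = 0
G(21) = mex{2,1} = 0
G(22) = mex{0,2} = 1
G(23) = mex{0,0} = 1
G(24) = mex{0,0} = 1
G(25) = mex{0,0} = 1
G_C(25) = 1.
Combined Grundy value = 3 ⊕ 3 ⊕ 1 = 1.

1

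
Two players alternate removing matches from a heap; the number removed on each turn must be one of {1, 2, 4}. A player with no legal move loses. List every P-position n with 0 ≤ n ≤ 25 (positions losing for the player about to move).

n :  0  1  2  3  4  5  6  7  8  9 10 11 12 13 14 15 16 17 18 19 20 21 22 23 24 25
G :  0  1  2  0  1  2  0  1  2  0  1  2  0  1  2  0  1  2  0  1  2  0  1  2  0  1
P-positions are exactly the n with G(n) = 0.

0, 3, 6, 9, 12, 15, 18, 21, 24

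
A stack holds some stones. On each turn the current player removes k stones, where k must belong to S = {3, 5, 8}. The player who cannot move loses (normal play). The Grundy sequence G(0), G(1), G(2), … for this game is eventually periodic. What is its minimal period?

G(0) = 0
G(1) = mex{} = 0
G(2) = mex{} = 0
G(3) = mex{0} = 1
G(4) = mex{0} = 1
G(5) = mex{0,0} = 1
G(6) = mex{1,0} = 2
G(7) = mex{1,0} = 2
G(8) = mex{1,1,0} = 2
G(9) = mex{2,1,0} = 3
G(10) = mex{2,1,0} = 3
G(11) = mex{2,2,1} = 0
G(12) = mex{3,2,1} = 0
G(13) = mex{3,2,1} = 0
G(14) = mex{0,3,2} = 1
G(15) = mex{0,3,2} = 1
G(16) = mex{0,0,2} = 1
G(17) = mex{1,0,3} = 2
G(18) = mex{1,0,3} = 2
G(19) = mex{1,1,0} = 2
G(20) = mex{2,1,0} = 3
G(21) = mex{2,1,0} = 3
G(22) = mex{2,2,1} = 0
G(23) = mex{3,2,1} = 0
G(n+11) = G(n) holds for n = 0,…,7 (a full window of length max(S) = 8), so the sequence is purely periodic with period 11.

11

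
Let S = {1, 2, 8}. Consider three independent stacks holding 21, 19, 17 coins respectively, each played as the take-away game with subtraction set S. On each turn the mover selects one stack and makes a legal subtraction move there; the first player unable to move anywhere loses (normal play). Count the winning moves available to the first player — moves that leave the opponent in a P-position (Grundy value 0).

All stacks use S = {1, 2, 8}:
G(0) = 0
G(1) = mex{0} = 1
G(2) = mex{1,0} = 2
G(3) = mex{2,1} = 0
G(4) = mex{0,2} = 1
G(5) = mex{1,0} = 2
G(6) = mex{2,1} = 0
G(7) = mex{0,2} = 1
G(8) = mex{1,0,0} = 2
G(9) = mex{2,1,1} = 0
G(10) = mex{0,2,2} = 1
G(11) = mex{1,0,0} = 2
G(12) = mex{2,1,1} = 0
G(13) = mex{0,2,2} = 1
G(14) = mex{1,0,0} = 2
G(15) = mex{2,1,1} = 0
G(16) = mex{0,2,2} = 1
G(17) = mex{1,0,0} = 2
G(18) = mex{2,1,1} = 0
G(19) = mex{0,2,2} = 1
G(20) = mex{1,0,0} = 2
G(21) = mex{2,1,1} = 0
Stack A: G(21) = 0.
Stack B: G(19) = 1.
Stack C: G(17) = 2.
Combined Grundy value = 0 ⊕ 1 ⊕ 2 = 3.
A winning move leaves total XOR = 0, i.e. changes one component's Grundy value g to g ⊕ X where X is the current total.
Stack A: need g' = 0⊕3 = 3. Options: 21−1→G=2, 21−2→G=1, 21−8→G=1. Hits: 0.
Stack B: need g' = 1⊕3 = 2. Options: 19−1→G=0, 19−2→G=2, 19−8→G=2. Hits: 2.
Stack C: need g' = 2⊕3 = 1. Options: 17−1→G=1, 17−2→G=0, 17−8→G=0. Hits: 1.

3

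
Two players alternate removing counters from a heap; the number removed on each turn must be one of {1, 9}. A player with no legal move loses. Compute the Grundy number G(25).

n :  0  1  2  3  4  5  6  7  8  9 10 11 12 13 14 15 16 17 18 19 20 21 22 23 24 25
G :  0  1  0  1  0  1  0  1  0  1  0  1  0  1  0  1  0  1  0  1  0  1  0  1  0  1

1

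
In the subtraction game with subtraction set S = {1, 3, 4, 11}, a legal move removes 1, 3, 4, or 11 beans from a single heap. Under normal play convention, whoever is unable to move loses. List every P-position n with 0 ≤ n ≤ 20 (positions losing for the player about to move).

n :  0  1  2  3  4  5  6  7  8  9 10 11 12 13 14 15 16 17 18 19 20
G :  0  1  0  1  2  3  2  0  1  0  1  2  3  2  0  1  0  1  2  3  2
P-positions are exactly the n with G(n) = 0.

0, 2, 7, 9, 14, 16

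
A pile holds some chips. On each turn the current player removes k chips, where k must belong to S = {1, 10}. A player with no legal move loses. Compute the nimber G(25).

G(0) = 0
G(1) = mex{0} = 1
G(2) = mex{1} = 0
G(3) = mex{0} = 1
G(4) = mex{1} = 0
G(5) = mex{0} = 1
G(6) = mex{1} = 0
G(7) = mex{0} = 1
G(8) = mex{1} = 0
G(9) = mex{0} = 1
G(10) = mex{1,0} = 2
G(11) = mex{2,1} = 0
G(12) = mex{0,0} = 1
G(13) = mex{1,1} = 0
G(14) = mex{0,0} = 1
G(15) = mex{1,1} = 0
G(16) = mex{0,0} = 1
G(17) = mex{1,1} = 0
G(18) = mex{0,0} = 1
G(19) = mex{1,1} = 0
G(20) = mex{0,2} = 1
G(21) = mex{1,0} = 2
G(22) = mex{2,1} = 0
G(23) = mex{0,0} = 1
G(24) = mex{1,1} = 0
G(25) = mex{0,0} = 1

1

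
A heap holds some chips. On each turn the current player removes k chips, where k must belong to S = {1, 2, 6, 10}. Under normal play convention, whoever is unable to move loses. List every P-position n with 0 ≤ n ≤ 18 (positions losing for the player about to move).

0, 3, 7, 11, 14, 18

n :  0  1  2  3  4  5  6  7  8  9 10 11 12 13 14 15 16 17 18
G :  0  1  2  0  1  2  3  0  1  2  3  0  1  2  0  1  2  3  0
P-positions are exactly the n with G(n) = 0.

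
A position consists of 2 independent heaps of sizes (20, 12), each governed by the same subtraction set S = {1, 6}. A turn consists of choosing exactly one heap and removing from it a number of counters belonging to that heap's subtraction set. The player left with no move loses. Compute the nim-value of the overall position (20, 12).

All heaps use S = {1, 6}:
n :  0  1  2  3  4  5  6  7  8  9 10 11 12 13 14 15 16 17 18 19 20
G :  0  1  0  1  0  1  2  0  1  0  1  0  1  2  0  1  0  1  0  1  2
Heap A: G(20) = 2.
Heap B: G(12) = 1.
Combined Grundy value = 2 ⊕ 1 = 3.

3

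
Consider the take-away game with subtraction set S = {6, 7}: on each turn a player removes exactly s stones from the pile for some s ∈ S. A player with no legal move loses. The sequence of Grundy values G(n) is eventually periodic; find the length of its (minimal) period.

n :  0  1  2  3  4  5  6  7  8  9 10 11 12 13 14 15 16 17 18 19 20 21 22 23 24 25 26 27
G :  0  0  0  0  0  0  1  1  1  1  1  1  2  0  0  0  0  0  0  1  1  1  1  1  1  2  0  0
G(n+13) = G(n) holds for n = 0,…,6 (a full window of length max(S) = 7), so the sequence is purely periodic with period 13.

13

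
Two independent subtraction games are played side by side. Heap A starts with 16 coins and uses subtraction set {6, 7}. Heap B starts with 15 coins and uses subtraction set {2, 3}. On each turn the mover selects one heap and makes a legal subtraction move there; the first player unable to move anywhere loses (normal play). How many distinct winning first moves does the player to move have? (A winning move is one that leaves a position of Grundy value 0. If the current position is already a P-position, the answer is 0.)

Heap A, S = {6, 7}:
n :  0  1  2  3  4  5  6  7  8  9 10 11 12 13 14 15 16
G :  0  0  0  0  0  0  1  1  1  1  1  1  2  0  0  0  0
G_A(16) = 0.
Heap B, S = {2, 3}:
n :  0  1  2  3  4  5  6  7  8  9 10 11 12 13 14 15
G :  0  0  1  1  2  0  0  1  1  2  0  0  1  1  2  0
G_B(15) = 0.
Combined Grundy value = 0 ⊕ 0 = 0.
A winning move leaves total XOR = 0, i.e. changes one component's Grundy value g to g ⊕ X where X is the current total.
Heap A: target g' = 0⊕0 = 0, but every legal move changes the Grundy value (mex property), so 0 moves.
Heap B: target g' = 0⊕0 = 0, but every legal move changes the Grundy value (mex property), so 0 moves.

0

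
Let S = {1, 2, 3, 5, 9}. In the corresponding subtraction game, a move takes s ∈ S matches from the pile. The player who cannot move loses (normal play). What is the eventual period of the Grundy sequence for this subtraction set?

G(0) = 0
G(1) = mex{0} = 1
G(2) = mex{1,0} = 2
G(3) = mex{2,1,0} = 3
G(4) = mex{3,2,1} = 0
G(5) = mex{0,3,2,0} = 1
G(6) = mex{1,0,3,1} = 2
G(7) = mex{2,1,0,2} = 3
G(8) = mex{3,2,1,3} = 0
G(9) = mex{0,3,2,0,0} = 1
G(10) = mex{1,0,3,1,1} = 2
G(11) = mex{2,1,0,2,2} = 3
G(12) = mex{3,2,1,3,3} = 0
G(13) = mex{0,3,2,0,0} = 1
G(14) = mex{1,0,3,1,1} = 2
G(n+4) = G(n) holds for n = 0,…,8 (a full window of length max(S) = 9), so the sequence is purely periodic with period 4.

4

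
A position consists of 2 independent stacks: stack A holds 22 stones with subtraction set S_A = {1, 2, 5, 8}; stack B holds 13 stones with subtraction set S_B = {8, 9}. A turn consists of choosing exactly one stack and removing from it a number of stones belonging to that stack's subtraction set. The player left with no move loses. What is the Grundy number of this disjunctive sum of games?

Stack A, S = {1, 2, 5, 8}:
n :  0  1  2  3  4  5  6  7  8  9 10 11 12 13 14 15 16 17 18 19 20 21 22
G :  0  1  2  0  1  2  0  1  2  0  1  2  0  1  2  0  1  2  0  1  2  0  1
G_A(22) = 1.
Stack B, S = {8, 9}:
n :  0  1  2  3  4  5  6  7  8  9 10 11 12 13
G :  0  0  0  0  0  0  0  0  1  1  1  1  1  1
G_B(13) = 1.
Combined Grundy value = 1 ⊕ 1 = 0.

0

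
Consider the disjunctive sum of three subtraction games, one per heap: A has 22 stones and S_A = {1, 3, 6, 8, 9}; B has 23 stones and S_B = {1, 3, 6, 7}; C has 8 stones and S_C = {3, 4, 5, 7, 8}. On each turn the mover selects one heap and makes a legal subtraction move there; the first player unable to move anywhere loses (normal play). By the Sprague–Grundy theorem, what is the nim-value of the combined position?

3

Heap A, S = {1, 3, 6, 8, 9}:
G(0) = 0
G(1) = mex{0} = 1
G(2) = mex{1} = 0
G(3) = mex{0,0} = 1
G(4) = mex{1,1} = 0
G(5) = mex{0,0} = 1
G(6) = mex{1,1,0} = 2
G(7) = mex{2,0,1} = 3
G(8) = mex{3,1,0,0} = 2
G(9) = mex{2,2,1,1,0} = 3
G(10) = mex{3,3,0,0,1} = 2
G(11) = mex{2,2,1,1,0} = 3
G(12) = mex{3,3,2,0,1} = 4
G(13) = mex{4,2,3,1,0} = 5
G(14) = mex{5,3,2,2,1} = 0
G(15) = mex{0,4,3,3,2} = 1
G(16) = mex{1,5,2,2,3} = 0
G(17) = mex{0,0,3,3,2} = 1
G(18) = mex{1,1,4,2,3} = 0
G(19) = mex{0,0,5,3,2} = 1
G(20) = mex{1,1,0,4,3} = 2
G(21) = mex{2,0,1,5,4} = 3
G(22) = mex{3,1,0,0,5} = 2
G_A(22) = 2.
Heap B, S = {1, 3, 6, 7}:
G(0) = 0
G(1) = mex{0} = 1
G(2) = mex{1} = 0
G(3) = mex{0,0} = 1
G(4) = mex{1,1} = 0
G(5) = mex{0,0} = 1
G(6) = mex{1,1,0} = 2
G(7) = mex{2,0,1,0} = 3
G(8) = mex{3,1,0,1} = 2
G(9) = mex{2,2,1,0} = 3
G(10) = mex{3,3,0,1} = 2
G(11) = mex{2,2,1,0} = 3
G(12) = mex{3,3,2,1} = 0
G(13) = mex{0,2,3,2} = 1
G(14) = mex{1,3,2,3} = 0
G(15) = mex{0,0,3,2} = 1
G(16) = mex{1,1,2,3} = 0
G(17) = mex{0,0,3,2} = 1
G(18) = mex{1,1,0,3} = 2
G(19) = mex{2,0,1,0} = 3
G(20) = mex{3,1,0,1} = 2
G(21) = mex{2,2,1,0} = 3
G(22) = mex{3,3,0,1} = 2
G(23) = mex{2,2,1,0} = 3
G_B(23) = 3.
Heap C, S = {3, 4, 5, 7, 8}:
G(0) = 0
G(1) = mex{} = 0
G(2) = mex{} = 0
G(3) = mex{0} = 1
G(4) = mex{0,0} = 1
G(5) = mex{0,0,0} = 1
G(6) = mex{1,0,0} = 2
G(7) = mex{1,1,0,0} = 2
G(8) = mex{1,1,1,0,0} = 2
G_C(8) = 2.
Combined Grundy value = 2 ⊕ 3 ⊕ 2 = 3.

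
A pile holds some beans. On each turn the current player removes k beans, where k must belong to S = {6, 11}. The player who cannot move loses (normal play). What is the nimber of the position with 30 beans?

n :  0  1  2  3  4  5  6  7  8  9 10 11 12 13 14 15 16 17 18 19 20 21 22 23 24 25 26 27 28 29 30
G :  0  0  0  0  0  0  1  1  1  1  1  1  2  2  2  2  2  0  0  0  0  0  0  1  1  1  1  1  1  2  2

2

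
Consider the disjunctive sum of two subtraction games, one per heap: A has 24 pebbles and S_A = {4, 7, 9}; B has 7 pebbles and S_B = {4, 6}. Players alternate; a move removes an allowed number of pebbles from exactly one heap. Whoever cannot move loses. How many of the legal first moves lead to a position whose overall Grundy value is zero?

Heap A, S = {4, 7, 9}:
G(0) = 0
G(1) = mex{} = 0
G(2) = mex{} = 0
G(3) = mex{} = 0
G(4) = mex{0} = 1
G(5) = mex{0} = 1
G(6) = mex{0} = 1
G(7) = mex{0,0} = 1
G(8) = mex{1,0} = 2
G(9) = mex{1,0,0} = 2
G(10) = mex{1,0,0} = 2
G(11) = mex{1,1,0} = 2
G(12) = mex{2,1,0} = 3
G(13) = mex{2,1,1} = 0
G(14) = mex{2,1,1} = 0
G(15) = mex{2,2,1} = 0
G(16) = mex{3,2,1} = 0
G(17) = mex{0,2,2} = 1
G(18) = mex{0,2,2} = 1
G(19) = mex{0,3,2} = 1
G(20) = mex{0,0,2} = 1
G(21) = mex{1,0,3} = 2
G(22) = mex{1,0,0} = 2
G(23) = mex{1,0,0} = 2
G(24) = mex{1,1,0} = 2
G_A(24) = 2.
Heap B, S = {4, 6}:
G(0) = 0
G(1) = mex{} = 0
G(2) = mex{} = 0
G(3) = mex{} = 0
G(4) = mex{0} = 1
G(5) = mex{0} = 1
G(6) = mex{0,0} = 1
G(7) = mex{0,0} = 1
G_B(7) = 1.
Combined Grundy value = 2 ⊕ 1 = 3.
A winning move leaves total XOR = 0, i.e. changes one component's Grundy value g to g ⊕ X where X is the current total.
Heap A: need g' = 2⊕3 = 1. Options: 24−4→G=1, 24−7→G=1, 24−9→G=0. Hits: 2.
Heap B: need g' = 1⊕3 = 2. Options: 7−4→G=0, 7−6→G=0. Hits: 0.

2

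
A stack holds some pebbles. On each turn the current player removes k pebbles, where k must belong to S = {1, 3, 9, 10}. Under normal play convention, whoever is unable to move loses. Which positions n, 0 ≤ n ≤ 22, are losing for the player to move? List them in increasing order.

0, 2, 4, 6, 8, 19, 21

G(0) = 0
G(1) = mex{0} = 1
G(2) = mex{1} = 0
G(3) = mex{0,0} = 1
G(4) = mex{1,1} = 0
G(5) = mex{0,0} = 1
G(6) = mex{1,1} = 0
G(7) = mex{0,0} = 1
G(8) = mex{1,1} = 0
G(9) = mex{0,0,0} = 1
G(10) = mex{1,1,1,0} = 2
G(11) = mex{2,0,0,1} = 3
G(12) = mex{3,1,1,0} = 2
G(13) = mex{2,2,0,1} = 3
G(14) = mex{3,3,1,0} = 2
G(15) = mex{2,2,0,1} = 3
G(16) = mex{3,3,1,0} = 2
G(17) = mex{2,2,0,1} = 3
G(18) = mex{3,3,1,0} = 2
G(19) = mex{2,2,2,1} = 0
G(20) = mex{0,3,3,2} = 1
G(21) = mex{1,2,2,3} = 0
G(22) = mex{0,0,3,2} = 1
P-positions are exactly the n with G(n) = 0.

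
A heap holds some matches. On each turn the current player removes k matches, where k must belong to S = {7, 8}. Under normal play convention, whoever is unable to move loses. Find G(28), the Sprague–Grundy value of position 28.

G(0) = 0
G(1) = mex{} = 0
G(2) = mex{} = 0
G(3) = mex{} = 0
G(4) = mex{} = 0
G(5) = mex{} = 0
G(6) = mex{} = 0
G(7) = mex{0} = 1
G(8) = mex{0,0} = 1
G(9) = mex{0,0} = 1
G(10) = mex{0,0} = 1
G(11) = mex{0,0} = 1
G(12) = mex{0,0} = 1
G(13) = mex{0,0} = 1
G(14) = mex{1,0} = 2
G(15) = mex{1,1} = 0
G(16) = mex{1,1} = 0
G(17) = mex{1,1} = 0
G(18) = mex{1,1} = 0
G(19) = mex{1,1} = 0
G(20) = mex{1,1} = 0
G(21) = mex{2,1} = 0
G(22) = mex{0,2} = 1
G(23) = mex{0,0} = 1
G(24) = mex{0,0} = 1
G(25) = mex{0,0} = 1
G(26) = mex{0,0} = 1
G(27) = mex{0,0} = 1
G(28) = mex{0,0} = 1

1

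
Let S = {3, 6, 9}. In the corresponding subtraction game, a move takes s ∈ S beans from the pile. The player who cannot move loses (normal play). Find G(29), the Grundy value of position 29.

1

n :  0  1  2  3  4  5  6  7  8  9 10 11 12 13 14 15 16 17 18 19 20 21 22 23 24 25 26 27 28 29
G :  0  0  0  1  1  1  2  2  2  3  3  3  0  0  0  1  1  1  2  2  2  3  3  3  0  0  0  1  1  1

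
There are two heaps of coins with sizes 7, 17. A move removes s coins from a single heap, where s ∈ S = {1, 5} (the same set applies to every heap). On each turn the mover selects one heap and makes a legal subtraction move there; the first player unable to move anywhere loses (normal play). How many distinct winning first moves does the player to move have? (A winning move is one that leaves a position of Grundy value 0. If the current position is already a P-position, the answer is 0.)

0

All heaps use S = {1, 5}:
G(0) = 0
G(1) = mex{0} = 1
G(2) = mex{1} = 0
G(3) = mex{0} = 1
G(4) = mex{1} = 0
G(5) = mex{0,0} = 1
G(6) = mex{1,1} = 0
G(7) = mex{0,0} = 1
G(8) = mex{1,1} = 0
G(9) = mex{0,0} = 1
G(10) = mex{1,1} = 0
G(11) = mex{0,0} = 1
G(12) = mex{1,1} = 0
G(13) = mex{0,0} = 1
G(14) = mex{1,1} = 0
G(15) = mex{0,0} = 1
G(16) = mex{1,1} = 0
G(17) = mex{0,0} = 1
Heap A: G(7) = 1.
Heap B: G(17) = 1.
Combined Grundy value = 1 ⊕ 1 = 0.
A winning move leaves total XOR = 0, i.e. changes one component's Grundy value g to g ⊕ X where X is the current total.
Heap A: target g' = 1⊕0 = 1, but every legal move changes the Grundy value (mex property), so 0 moves.
Heap B: target g' = 1⊕0 = 1, but every legal move changes the Grundy value (mex property), so 0 moves.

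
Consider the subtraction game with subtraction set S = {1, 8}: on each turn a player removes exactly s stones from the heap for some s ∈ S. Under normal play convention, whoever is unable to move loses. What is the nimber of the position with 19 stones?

1

n :  0  1  2  3  4  5  6  7  8  9 10 11 12 13 14 15 16 17 18 19
G :  0  1  0  1  0  1  0  1  2  0  1  0  1  0  1  0  1  2  0  1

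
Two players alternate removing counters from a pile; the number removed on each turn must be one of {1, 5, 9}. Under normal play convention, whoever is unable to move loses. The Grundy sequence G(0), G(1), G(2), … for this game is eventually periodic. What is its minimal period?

n :  0  1  2  3  4  5  6  7  8  9 10 11 12 13 14
G :  0  1  0  1  0  1  0  1  0  1  0  1  0  1  0
G(n+2) = G(n) holds for n = 0,…,8 (a full window of length max(S) = 9), so the sequence is purely periodic with period 2.

2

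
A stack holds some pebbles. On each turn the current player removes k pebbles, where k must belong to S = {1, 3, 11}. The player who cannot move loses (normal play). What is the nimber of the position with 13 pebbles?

1

G(0) = 0
G(1) = mex{0} = 1
G(2) = mex{1} = 0
G(3) = mex{0,0} = 1
G(4) = mex{1,1} = 0
G(5) = mex{0,0} = 1
G(6) = mex{1,1} = 0
G(7) = mex{0,0} = 1
G(8) = mex{1,1} = 0
G(9) = mex{0,0} = 1
G(10) = mex{1,1} = 0
G(11) = mex{0,0,0} = 1
G(12) = mex{1,1,1} = 0
G(13) = mex{0,0,0} = 1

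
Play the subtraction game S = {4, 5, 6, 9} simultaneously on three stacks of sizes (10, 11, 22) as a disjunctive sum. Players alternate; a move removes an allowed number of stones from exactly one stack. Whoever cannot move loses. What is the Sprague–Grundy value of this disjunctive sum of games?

2

All stacks use S = {4, 5, 6, 9}:
G(0) = 0
G(1) = mex{} = 0
G(2) = mex{} = 0
G(3) = mex{} = 0
G(4) = mex{0} = 1
G(5) = mex{0,0} = 1
G(6) = mex{0,0,0} = 1
G(7) = mex{0,0,0} = 1
G(8) = mex{1,0,0} = 2
G(9) = mex{1,1,0,0} = 2
G(10) = mex{1,1,1,0} = 2
G(11) = mex{1,1,1,0} = 2
G(12) = mex{2,1,1,0} = 3
G(13) = mex{2,2,1,1} = 0
G(14) = mex{2,2,2,1} = 0
G(15) = mex{2,2,2,1} = 0
G(16) = mex{3,2,2,1} = 0
G(17) = mex{0,3,2,2} = 1
G(18) = mex{0,0,3,2} = 1
G(19) = mex{0,0,0,2} = 1
G(20) = mex{0,0,0,2} = 1
G(21) = mex{1,0,0,3} = 2
G(22) = mex{1,1,0,0} = 2
Stack A: G(10) = 2.
Stack B: G(11) = 2.
Stack C: G(22) = 2.
Combined Grundy value = 2 ⊕ 2 ⊕ 2 = 2.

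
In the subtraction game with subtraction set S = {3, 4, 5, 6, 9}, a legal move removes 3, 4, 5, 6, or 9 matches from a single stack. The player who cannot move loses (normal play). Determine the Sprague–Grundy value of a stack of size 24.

0

G(0) = 0
G(1) = mex{} = 0
G(2) = mex{} = 0
G(3) = mex{0} = 1
G(4) = mex{0,0} = 1
G(5) = mex{0,0,0} = 1
G(6) = mex{1,0,0,0} = 2
G(7) = mex{1,1,0,0} = 2
G(8) = mex{1,1,1,0} = 2
G(9) = mex{2,1,1,1,0} = 3
G(10) = mex{2,2,1,1,0} = 3
G(11) = mex{2,2,2,1,0} = 3
G(12) = mex{3,2,2,2,1} = 0
G(13) = mex{3,3,2,2,1} = 0
G(14) = mex{3,3,3,2,1} = 0
G(15) = mex{0,3,3,3,2} = 1
G(16) = mex{0,0,3,3,2} = 1
G(17) = mex{0,0,0,3,2} = 1
G(18) = mex{1,0,0,0,3} = 2
G(19) = mex{1,1,0,0,3} = 2
G(20) = mex{1,1,1,0,3} = 2
G(21) = mex{2,1,1,1,0} = 3
G(22) = mex{2,2,1,1,0} = 3
G(23) = mex{2,2,2,1,0} = 3
G(24) = mex{3,2,2,2,1} = 0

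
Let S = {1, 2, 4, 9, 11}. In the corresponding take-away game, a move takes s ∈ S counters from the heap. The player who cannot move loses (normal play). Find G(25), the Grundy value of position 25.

n :  0  1  2  3  4  5  6  7  8  9 10 11 12 13 14 15 16 17 18 19 20 21 22 23 24 25
G :  0  1  2  0  1  2  0  1  2  3  4  5  3  0  1  2  0  1  2  0  1  2  3  4  5  3

3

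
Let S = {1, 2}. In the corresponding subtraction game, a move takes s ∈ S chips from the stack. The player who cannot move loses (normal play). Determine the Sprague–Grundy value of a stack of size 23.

n :  0  1  2  3  4  5  6  7  8  9 10 11 12 13 14 15 16 17 18 19 20 21 22 23
G :  0  1  2  0  1  2  0  1  2  0  1  2  0  1  2  0  1  2  0  1  2  0  1  2

2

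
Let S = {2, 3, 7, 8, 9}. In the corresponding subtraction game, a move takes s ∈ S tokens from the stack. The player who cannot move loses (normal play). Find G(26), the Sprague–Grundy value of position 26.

n :  0  1  2  3  4  5  6  7  8  9 10 11 12 13 14 15 16 17 18 19 20 21 22 23 24 25 26
G :  0  0  1  1  2  0  0  1  1  2  2  0  3  1  2  2  0  0  1  1  2  0  0  1  1  2  2

2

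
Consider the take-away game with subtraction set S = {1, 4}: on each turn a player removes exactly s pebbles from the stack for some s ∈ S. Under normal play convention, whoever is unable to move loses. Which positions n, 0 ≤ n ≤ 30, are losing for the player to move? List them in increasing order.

n :  0  1  2  3  4  5  6  7  8  9 10 11 12 13 14 15 16 17 18 19 20 21 22 23 24 25 26 27 28 29 30
G :  0  1  0  1  2  0  1  0  1  2  0  1  0  1  2  0  1  0  1  2  0  1  0  1  2  0  1  0  1  2  0
P-positions are exactly the n with G(n) = 0.

0, 2, 5, 7, 10, 12, 15, 17, 20, 22, 25, 27, 30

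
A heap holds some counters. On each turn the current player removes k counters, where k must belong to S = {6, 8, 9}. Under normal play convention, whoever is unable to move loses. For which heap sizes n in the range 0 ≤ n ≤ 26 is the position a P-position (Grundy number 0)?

0, 1, 2, 3, 4, 5, 15, 16, 17, 18, 19, 20

G(0) = 0
G(1) = mex{} = 0
G(2) = mex{} = 0
G(3) = mex{} = 0
G(4) = mex{} = 0
G(5) = mex{} = 0
G(6) = mex{0} = 1
G(7) = mex{0} = 1
G(8) = mex{0,0} = 1
G(9) = mex{0,0,0} = 1
G(10) = mex{0,0,0} = 1
G(11) = mex{0,0,0} = 1
G(12) = mex{1,0,0} = 2
G(13) = mex{1,0,0} = 2
G(14) = mex{1,1,0} = 2
G(15) = mex{1,1,1} = 0
G(16) = mex{1,1,1} = 0
G(17) = mex{1,1,1} = 0
G(18) = mex{2,1,1} = 0
G(19) = mex{2,1,1} = 0
G(20) = mex{2,2,1} = 0
G(21) = mex{0,2,2} = 1
G(22) = mex{0,2,2} = 1
G(23) = mex{0,0,2} = 1
G(24) = mex{0,0,0} = 1
G(25) = mex{0,0,0} = 1
G(26) = mex{0,0,0} = 1
P-positions are exactly the n with G(n) = 0.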